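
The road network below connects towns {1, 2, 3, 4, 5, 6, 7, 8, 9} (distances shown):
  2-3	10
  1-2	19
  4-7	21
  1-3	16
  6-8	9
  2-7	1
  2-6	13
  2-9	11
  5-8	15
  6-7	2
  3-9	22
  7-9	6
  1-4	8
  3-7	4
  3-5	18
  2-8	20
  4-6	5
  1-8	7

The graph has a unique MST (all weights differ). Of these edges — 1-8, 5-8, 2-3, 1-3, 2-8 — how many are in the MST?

Sort edges by weight, then run Kruskal:
2-7 (1): add — endpoints in different components.
6-7 (2): add — endpoints in different components.
3-7 (4): add — endpoints in different components.
4-6 (5): add — endpoints in different components.
7-9 (6): add — endpoints in different components.
1-8 (7): add — endpoints in different components.
1-4 (8): add — endpoints in different components.
6-8 (9): skip — 6 and 8 already connected.
2-3 (10): skip — 2 and 3 already connected.
2-9 (11): skip — 2 and 9 already connected.
2-6 (13): skip — 2 and 6 already connected.
5-8 (15): add — endpoints in different components.
MST edge set: {2-7, 6-7, 3-7, 4-6, 7-9, 1-8, 1-4, 5-8}.
Of the listed edges, {1-8, 5-8} are in the MST → 2.

2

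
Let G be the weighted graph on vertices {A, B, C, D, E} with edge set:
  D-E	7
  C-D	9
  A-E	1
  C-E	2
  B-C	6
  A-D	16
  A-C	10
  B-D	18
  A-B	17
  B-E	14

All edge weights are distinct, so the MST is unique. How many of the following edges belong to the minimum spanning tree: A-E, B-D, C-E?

Sort edges by weight, then run Kruskal:
A-E (1): add — endpoints in different components.
C-E (2): add — endpoints in different components.
B-C (6): add — endpoints in different components.
D-E (7): add — endpoints in different components.
MST edge set: {A-E, C-E, B-C, D-E}.
Of the listed edges, {A-E, C-E} are in the MST → 2.

2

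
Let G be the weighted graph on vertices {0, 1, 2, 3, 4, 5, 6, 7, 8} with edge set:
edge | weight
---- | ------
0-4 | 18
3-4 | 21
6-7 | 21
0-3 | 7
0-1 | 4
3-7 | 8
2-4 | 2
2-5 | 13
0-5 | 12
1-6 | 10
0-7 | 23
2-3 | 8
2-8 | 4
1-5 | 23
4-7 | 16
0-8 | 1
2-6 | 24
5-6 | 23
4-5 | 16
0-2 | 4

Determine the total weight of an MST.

Prim, starting at 3.
Step 1: cheapest edge leaving the tree is 0-3 (7); add 0.
Step 2: cheapest edge leaving the tree is 0-8 (1); add 8.
Step 3: cheapest edge leaving the tree is 0-1 (4); add 1.
Step 4: cheapest edge leaving the tree is 0-2 (4); add 2.
Step 5: cheapest edge leaving the tree is 2-4 (2); add 4.
Step 6: cheapest edge leaving the tree is 3-7 (8); add 7.
Step 7: cheapest edge leaving the tree is 1-6 (10); add 6.
Step 8: cheapest edge leaving the tree is 0-5 (12); add 5.
MST edges: 0-3, 0-8, 0-1, 0-2, 2-4, 3-7, 1-6, 0-5; total weight 7+1+4+4+2+8+10+12 = 48.

48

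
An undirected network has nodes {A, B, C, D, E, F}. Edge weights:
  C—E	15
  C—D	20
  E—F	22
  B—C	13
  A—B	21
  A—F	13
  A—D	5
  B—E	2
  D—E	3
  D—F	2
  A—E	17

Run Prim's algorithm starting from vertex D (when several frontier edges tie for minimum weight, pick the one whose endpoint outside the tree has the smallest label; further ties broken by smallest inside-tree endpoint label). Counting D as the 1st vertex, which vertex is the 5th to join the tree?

A

Prim, starting at D.
Step 1: frontier [D—F 2, D—E 3, A—D 5, C—D 20] → take D—F (2); add F.
Step 2: frontier [D—E 3, A—D 5, C—D 20, A—F 13, E—F 22] → take D—E (3); add E.
Step 3: frontier [A—D 5, C—D 20, B—E 2, C—E 15, A—E 17, A—F 13] → take B—E (2); add B.
Step 4: frontier [B—C 13, A—B 21, A—D 5, C—D 20, C—E 15, A—E 17, A—F 13] → take A—D (5); add A.
Step 5: frontier [B—C 13, C—D 20, C—E 15] → take B—C (13); add C.
Vertex order: D, F, E, B, A, C. The 5th vertex is A.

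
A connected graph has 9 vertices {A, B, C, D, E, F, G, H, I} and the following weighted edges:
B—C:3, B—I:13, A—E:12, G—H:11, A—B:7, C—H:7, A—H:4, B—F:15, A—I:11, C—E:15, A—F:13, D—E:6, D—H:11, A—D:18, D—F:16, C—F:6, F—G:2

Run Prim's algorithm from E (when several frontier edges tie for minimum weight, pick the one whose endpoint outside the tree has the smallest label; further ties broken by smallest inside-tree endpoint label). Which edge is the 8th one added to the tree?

Prim, starting at E.
Step 1: cheapest edge leaving the tree is D—E (6); add D.
Step 2: cheapest edge leaving the tree is D—H (11); add H.
Step 3: cheapest edge leaving the tree is A—H (4); add A.
Step 4: cheapest edge leaving the tree is A—B (7); add B.
Step 5: cheapest edge leaving the tree is B—C (3); add C.
Step 6: cheapest edge leaving the tree is C—F (6); add F.
Step 7: cheapest edge leaving the tree is F—G (2); add G.
Step 8: cheapest edge leaving the tree is A—I (11); add I.
The 8th edge added is A—I.

A-I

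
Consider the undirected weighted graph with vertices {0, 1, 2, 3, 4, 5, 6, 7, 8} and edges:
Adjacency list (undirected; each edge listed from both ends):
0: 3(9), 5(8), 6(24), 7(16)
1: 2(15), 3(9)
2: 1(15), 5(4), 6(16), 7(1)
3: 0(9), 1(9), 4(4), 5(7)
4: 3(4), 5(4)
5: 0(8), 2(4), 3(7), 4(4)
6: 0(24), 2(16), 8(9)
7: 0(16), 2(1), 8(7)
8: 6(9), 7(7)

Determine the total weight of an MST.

Kruskal's algorithm — process edges by increasing weight (ties by edge label):
2–7 (1): add — endpoints in different components.
2–5 (4): add — endpoints in different components.
3–4 (4): add — endpoints in different components.
4–5 (4): add — endpoints in different components.
3–5 (7): skip — 3 and 5 already connected.
7–8 (7): add — endpoints in different components.
0–5 (8): add — endpoints in different components.
0–3 (9): skip — 0 and 3 already connected.
1–3 (9): add — endpoints in different components.
6–8 (9): add — endpoints in different components.
MST edges: 2–7, 2–5, 3–4, 4–5, 7–8, 0–5, 1–3, 6–8; total weight 1+4+4+4+7+8+9+9 = 46.

46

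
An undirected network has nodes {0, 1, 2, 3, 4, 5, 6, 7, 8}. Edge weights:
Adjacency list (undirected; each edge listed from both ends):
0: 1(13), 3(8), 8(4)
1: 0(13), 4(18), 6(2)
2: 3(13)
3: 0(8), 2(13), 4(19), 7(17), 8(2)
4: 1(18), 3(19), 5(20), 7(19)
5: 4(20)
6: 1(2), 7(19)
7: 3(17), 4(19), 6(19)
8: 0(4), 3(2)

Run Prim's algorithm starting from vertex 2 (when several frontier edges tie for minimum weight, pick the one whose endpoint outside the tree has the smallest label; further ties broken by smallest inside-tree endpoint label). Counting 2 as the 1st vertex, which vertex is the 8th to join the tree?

4

Prim's algorithm from 2:
Step 1: frontier [2–3 13] → take 2–3 (13); add 3.
Step 2: frontier [3–8 2, 0–3 8, 3–7 17, 3–4 19] → take 3–8 (2); add 8.
Step 3: frontier [0–3 8, 3–7 17, 3–4 19, 0–8 4] → take 0–8 (4); add 0.
Step 4: frontier [0–1 13, 3–7 17, 3–4 19] → take 0–1 (13); add 1.
Step 5: frontier [1–6 2, 1–4 18, 3–7 17, 3–4 19] → take 1–6 (2); add 6.
Step 6: frontier [1–4 18, 3–7 17, 3–4 19, 6–7 19] → take 3–7 (17); add 7.
Step 7: frontier [1–4 18, 3–4 19, 4–7 19] → take 1–4 (18); add 4.
Step 8: frontier [4–5 20] → take 4–5 (20); add 5.
Vertex order: 2, 3, 8, 0, 1, 6, 7, 4, 5. The 8th vertex is 4.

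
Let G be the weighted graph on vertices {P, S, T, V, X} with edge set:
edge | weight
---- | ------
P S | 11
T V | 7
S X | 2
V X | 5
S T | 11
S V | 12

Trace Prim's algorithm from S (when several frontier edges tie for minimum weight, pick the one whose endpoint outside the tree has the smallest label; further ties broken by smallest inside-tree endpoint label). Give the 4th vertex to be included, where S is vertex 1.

T

Grow the tree from S using Prim:
Step 1: frontier [S X 2, P S 11, S T 11, S V 12] → take S X (2); add X.
Step 2: frontier [P S 11, S T 11, S V 12, V X 5] → take V X (5); add V.
Step 3: frontier [P S 11, S T 11, T V 7] → take T V (7); add T.
Step 4: frontier [P S 11] → take P S (11); add P.
Vertex order: S, X, V, T, P. The 4th vertex is T.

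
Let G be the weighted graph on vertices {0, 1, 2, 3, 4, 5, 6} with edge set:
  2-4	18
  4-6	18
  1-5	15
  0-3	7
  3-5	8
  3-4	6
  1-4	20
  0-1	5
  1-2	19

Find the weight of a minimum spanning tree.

Prim, starting at 2.
Step 1: frontier [2-4 18, 1-2 19] → take 2-4 (18); add 4.
Step 2: frontier [1-2 19, 3-4 6, 4-6 18, 1-4 20] → take 3-4 (6); add 3.
Step 3: frontier [1-2 19, 0-3 7, 3-5 8, 4-6 18, 1-4 20] → take 0-3 (7); add 0.
Step 4: frontier [0-1 5, 1-2 19, 3-5 8, 4-6 18, 1-4 20] → take 0-1 (5); add 1.
Step 5: frontier [1-5 15, 3-5 8, 4-6 18] → take 3-5 (8); add 5.
Step 6: frontier [4-6 18] → take 4-6 (18); add 6.
MST edges: 2-4, 3-4, 0-3, 0-1, 3-5, 4-6; total weight 18+6+7+5+8+18 = 62.

62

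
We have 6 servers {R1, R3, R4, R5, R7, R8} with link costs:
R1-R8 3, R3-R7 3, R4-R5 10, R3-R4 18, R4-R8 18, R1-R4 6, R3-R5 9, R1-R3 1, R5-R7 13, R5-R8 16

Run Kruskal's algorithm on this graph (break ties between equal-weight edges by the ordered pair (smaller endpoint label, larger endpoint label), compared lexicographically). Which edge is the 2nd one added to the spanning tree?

R1-R8

Kruskal: consider edges lightest-first.
R1-R3 (1): add — endpoints in different components.
R1-R8 (3): add — endpoints in different components.
R3-R7 (3): add — endpoints in different components.
R1-R4 (6): add — endpoints in different components.
R3-R5 (9): add — endpoints in different components.
The 2nd edge added is R1-R8.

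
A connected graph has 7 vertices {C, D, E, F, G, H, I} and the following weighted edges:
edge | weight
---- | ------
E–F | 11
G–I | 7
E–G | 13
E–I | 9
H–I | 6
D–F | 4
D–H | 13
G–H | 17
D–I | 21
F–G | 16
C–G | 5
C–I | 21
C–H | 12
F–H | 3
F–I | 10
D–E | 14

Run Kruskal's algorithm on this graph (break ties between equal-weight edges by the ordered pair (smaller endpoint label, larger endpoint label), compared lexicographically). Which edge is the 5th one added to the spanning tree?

G-I

Kruskal: consider edges lightest-first.
F–H (3): add. Components now {C} {D} {E} {F,H} {G} {I}
D–F (4): add. Components now {C} {D,F,H} {E} {G} {I}
C–G (5): add. Components now {C,G} {D,F,H} {E} {I}
H–I (6): add. Components now {C,G} {D,F,H,I} {E}
G–I (7): add. Components now {C,D,F,G,H,I} {E}
E–I (9): add. Components now {C,D,E,F,G,H,I}
The 5th edge added is G–I.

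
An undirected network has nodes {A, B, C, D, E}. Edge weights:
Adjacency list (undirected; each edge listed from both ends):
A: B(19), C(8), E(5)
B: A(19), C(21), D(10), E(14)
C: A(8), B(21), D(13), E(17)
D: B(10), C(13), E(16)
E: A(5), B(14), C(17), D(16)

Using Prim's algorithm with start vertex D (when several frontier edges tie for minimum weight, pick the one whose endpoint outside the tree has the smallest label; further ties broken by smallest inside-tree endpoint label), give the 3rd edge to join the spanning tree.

Grow the tree from D using Prim:
Step 1: frontier [B–D 10, C–D 13, D–E 16] → take B–D (10); add B.
Step 2: frontier [B–E 14, A–B 19, B–C 21, C–D 13, D–E 16] → take C–D (13); add C.
Step 3: frontier [B–E 14, A–B 19, A–C 8, C–E 17, D–E 16] → take A–C (8); add A.
Step 4: frontier [A–E 5, B–E 14, C–E 17, D–E 16] → take A–E (5); add E.
The 3rd edge added is A–C.

A-C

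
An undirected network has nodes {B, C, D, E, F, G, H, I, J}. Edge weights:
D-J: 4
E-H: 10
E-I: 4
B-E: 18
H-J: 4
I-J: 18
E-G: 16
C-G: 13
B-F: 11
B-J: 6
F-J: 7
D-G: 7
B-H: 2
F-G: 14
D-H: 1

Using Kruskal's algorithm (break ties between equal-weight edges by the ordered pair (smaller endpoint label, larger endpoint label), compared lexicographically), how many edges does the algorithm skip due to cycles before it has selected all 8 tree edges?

3

Sort edges by weight, then run Kruskal:
D-H (1): add — endpoints in different components.
B-H (2): add — endpoints in different components.
D-J (4): add — endpoints in different components.
E-I (4): add — endpoints in different components.
H-J (4): skip — H and J already connected.
B-J (6): skip — B and J already connected.
D-G (7): add — endpoints in different components.
F-J (7): add — endpoints in different components.
E-H (10): add — endpoints in different components.
B-F (11): skip — B and F already connected.
C-G (13): add — endpoints in different components.
Edges rejected before the tree was complete: 3.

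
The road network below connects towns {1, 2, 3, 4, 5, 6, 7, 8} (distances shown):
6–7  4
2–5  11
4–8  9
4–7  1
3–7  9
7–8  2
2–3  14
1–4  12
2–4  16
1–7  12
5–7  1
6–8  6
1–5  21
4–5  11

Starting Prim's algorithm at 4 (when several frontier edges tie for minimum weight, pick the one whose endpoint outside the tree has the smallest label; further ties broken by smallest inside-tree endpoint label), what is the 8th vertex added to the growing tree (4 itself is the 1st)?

1

Prim, starting at 4.
Step 1: cheapest edge leaving the tree is 4–7 (1); add 7.
Step 2: cheapest edge leaving the tree is 5–7 (1); add 5.
Step 3: cheapest edge leaving the tree is 7–8 (2); add 8.
Step 4: cheapest edge leaving the tree is 6–7 (4); add 6.
Step 5: cheapest edge leaving the tree is 3–7 (9); add 3.
Step 6: cheapest edge leaving the tree is 2–5 (11); add 2.
Step 7: cheapest edge leaving the tree is 1–4 (12); add 1.
Vertex order: 4, 7, 5, 8, 6, 3, 2, 1. The 8th vertex is 1.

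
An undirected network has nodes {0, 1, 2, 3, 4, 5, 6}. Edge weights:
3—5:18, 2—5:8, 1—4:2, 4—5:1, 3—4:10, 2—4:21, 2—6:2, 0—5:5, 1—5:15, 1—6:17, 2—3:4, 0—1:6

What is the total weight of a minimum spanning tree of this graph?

Kruskal's algorithm — process edges by increasing weight (ties by edge label):
4—5 (1): add. Components now {0} {1} {2} {3} {4,5} {6}
1—4 (2): add. Components now {0} {1,4,5} {2} {3} {6}
2—6 (2): add. Components now {0} {1,4,5} {2,6} {3}
2—3 (4): add. Components now {0} {1,4,5} {2,3,6}
0—5 (5): add. Components now {0,1,4,5} {2,3,6}
0—1 (6): skip — 0 and 1 already connected.
2—5 (8): add. Components now {0,1,2,3,4,5,6}
MST edges: 4—5, 1—4, 2—6, 2—3, 0—5, 2—5; total weight 1+2+2+4+5+8 = 22.

22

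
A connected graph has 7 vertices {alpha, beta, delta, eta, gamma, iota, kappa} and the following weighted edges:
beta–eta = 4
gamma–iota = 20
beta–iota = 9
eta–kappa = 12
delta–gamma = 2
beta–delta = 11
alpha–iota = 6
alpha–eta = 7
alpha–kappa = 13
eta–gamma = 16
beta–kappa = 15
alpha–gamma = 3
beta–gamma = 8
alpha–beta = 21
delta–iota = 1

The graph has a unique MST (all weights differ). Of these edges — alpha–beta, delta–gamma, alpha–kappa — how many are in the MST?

1

Kruskal's algorithm — process edges by increasing weight (ties by edge label):
delta–iota (1): add — endpoints in different components.
delta–gamma (2): add — endpoints in different components.
alpha–gamma (3): add — endpoints in different components.
beta–eta (4): add — endpoints in different components.
alpha–iota (6): skip — alpha and iota already connected.
alpha–eta (7): add — endpoints in different components.
beta–gamma (8): skip — beta and gamma already connected.
beta–iota (9): skip — iota and beta already connected.
beta–delta (11): skip — delta and beta already connected.
eta–kappa (12): add — endpoints in different components.
MST edge set: {delta–iota, delta–gamma, alpha–gamma, beta–eta, alpha–eta, eta–kappa}.
Of the listed edges, {delta–gamma} are in the MST → 1.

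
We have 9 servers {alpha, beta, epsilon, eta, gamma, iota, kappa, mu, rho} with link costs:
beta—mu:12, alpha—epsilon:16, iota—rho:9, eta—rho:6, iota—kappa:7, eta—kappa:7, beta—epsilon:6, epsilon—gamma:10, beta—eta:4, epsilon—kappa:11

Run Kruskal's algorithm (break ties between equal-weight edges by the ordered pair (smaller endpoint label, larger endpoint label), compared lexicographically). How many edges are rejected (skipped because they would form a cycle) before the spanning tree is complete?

2

Kruskal: consider edges lightest-first.
beta—eta (4): add — endpoints in different components.
beta—epsilon (6): add — endpoints in different components.
eta—rho (6): add — endpoints in different components.
eta—kappa (7): add — endpoints in different components.
iota—kappa (7): add — endpoints in different components.
iota—rho (9): skip — iota and rho already connected.
epsilon—gamma (10): add — endpoints in different components.
epsilon—kappa (11): skip — epsilon and kappa already connected.
beta—mu (12): add — endpoints in different components.
alpha—epsilon (16): add — endpoints in different components.
Edges rejected before the tree was complete: 2.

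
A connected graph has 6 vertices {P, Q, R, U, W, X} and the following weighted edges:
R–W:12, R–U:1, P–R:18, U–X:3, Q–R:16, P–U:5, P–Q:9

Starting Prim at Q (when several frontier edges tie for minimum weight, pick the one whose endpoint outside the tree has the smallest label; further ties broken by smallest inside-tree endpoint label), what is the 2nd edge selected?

P-U

Grow the tree from Q using Prim:
Step 1: frontier [P–Q 9, Q–R 16] → take P–Q (9); add P.
Step 2: frontier [P–U 5, P–R 18, Q–R 16] → take P–U (5); add U.
Step 3: frontier [P–R 18, Q–R 16, R–U 1, U–X 3] → take R–U (1); add R.
Step 4: frontier [R–W 12, U–X 3] → take U–X (3); add X.
Step 5: frontier [R–W 12] → take R–W (12); add W.
The 2nd edge added is P–U.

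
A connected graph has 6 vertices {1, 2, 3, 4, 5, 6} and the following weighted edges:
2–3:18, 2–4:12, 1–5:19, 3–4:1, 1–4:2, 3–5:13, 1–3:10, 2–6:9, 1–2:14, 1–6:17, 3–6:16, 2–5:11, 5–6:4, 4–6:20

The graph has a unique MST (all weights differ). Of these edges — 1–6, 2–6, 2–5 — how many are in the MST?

1

Kruskal: consider edges lightest-first.
3–4 (1): add — endpoints in different components.
1–4 (2): add — endpoints in different components.
5–6 (4): add — endpoints in different components.
2–6 (9): add — endpoints in different components.
1–3 (10): skip — 1 and 3 already connected.
2–5 (11): skip — 2 and 5 already connected.
2–4 (12): add — endpoints in different components.
MST edge set: {3–4, 1–4, 5–6, 2–6, 2–4}.
Of the listed edges, {2–6} are in the MST → 1.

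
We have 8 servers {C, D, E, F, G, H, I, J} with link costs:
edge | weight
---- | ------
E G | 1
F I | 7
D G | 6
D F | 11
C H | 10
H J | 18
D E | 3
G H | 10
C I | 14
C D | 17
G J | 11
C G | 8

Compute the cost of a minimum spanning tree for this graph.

Prim's algorithm from E:
Step 1: frontier [E G 1, D E 3] → take E G (1); add G.
Step 2: frontier [D E 3, D G 6, C G 8, G H 10, G J 11] → take D E (3); add D.
Step 3: frontier [D F 11, C D 17, C G 8, G H 10, G J 11] → take C G (8); add C.
Step 4: frontier [C H 10, C I 14, D F 11, G H 10, G J 11] → take C H (10); add H.
Step 5: frontier [C I 14, D F 11, G J 11, H J 18] → take D F (11); add F.
Step 6: frontier [C I 14, F I 7, G J 11, H J 18] → take F I (7); add I.
Step 7: frontier [G J 11, H J 18] → take G J (11); add J.
MST edges: E G, D E, C G, C H, D F, F I, G J; total weight 1+3+8+10+11+7+11 = 51.

51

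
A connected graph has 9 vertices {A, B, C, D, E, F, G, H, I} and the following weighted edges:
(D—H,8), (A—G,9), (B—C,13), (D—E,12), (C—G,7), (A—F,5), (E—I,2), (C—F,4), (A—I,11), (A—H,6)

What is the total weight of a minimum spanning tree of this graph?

Kruskal's algorithm — process edges by increasing weight (ties by edge label):
E—I (2): add — endpoints in different components.
C—F (4): add — endpoints in different components.
A—F (5): add — endpoints in different components.
A—H (6): add — endpoints in different components.
C—G (7): add — endpoints in different components.
D—H (8): add — endpoints in different components.
A—G (9): skip — A and G already connected.
A—I (11): add — endpoints in different components.
D—E (12): skip — D and E already connected.
B—C (13): add — endpoints in different components.
MST edges: E—I, C—F, A—F, A—H, C—G, D—H, A—I, B—C; total weight 2+4+5+6+7+8+11+13 = 56.

56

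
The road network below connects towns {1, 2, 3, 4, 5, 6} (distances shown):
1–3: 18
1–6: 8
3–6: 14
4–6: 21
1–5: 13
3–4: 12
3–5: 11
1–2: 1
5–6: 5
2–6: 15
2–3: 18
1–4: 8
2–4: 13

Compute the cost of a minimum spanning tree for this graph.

33

Kruskal's algorithm — process edges by increasing weight (ties by edge label):
1–2 (1): add. Components now {1,2} {3} {4} {5} {6}
5–6 (5): add. Components now {1,2} {3} {4} {5,6}
1–4 (8): add. Components now {1,2,4} {3} {5,6}
1–6 (8): add. Components now {1,2,4,5,6} {3}
3–5 (11): add. Components now {1,2,3,4,5,6}
MST edges: 1–2, 5–6, 1–4, 1–6, 3–5; total weight 1+5+8+8+11 = 33.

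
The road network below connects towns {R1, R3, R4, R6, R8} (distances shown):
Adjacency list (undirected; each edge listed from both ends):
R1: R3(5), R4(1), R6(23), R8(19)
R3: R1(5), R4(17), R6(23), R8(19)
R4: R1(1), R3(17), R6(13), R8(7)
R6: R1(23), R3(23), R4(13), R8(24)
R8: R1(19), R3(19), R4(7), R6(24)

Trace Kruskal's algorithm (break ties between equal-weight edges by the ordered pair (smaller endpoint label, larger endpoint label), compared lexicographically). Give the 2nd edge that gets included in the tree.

Kruskal: consider edges lightest-first.
R1 R4 (1): add — endpoints in different components.
R1 R3 (5): add — endpoints in different components.
R4 R8 (7): add — endpoints in different components.
R4 R6 (13): add — endpoints in different components.
The 2nd edge added is R1 R3.

R1-R3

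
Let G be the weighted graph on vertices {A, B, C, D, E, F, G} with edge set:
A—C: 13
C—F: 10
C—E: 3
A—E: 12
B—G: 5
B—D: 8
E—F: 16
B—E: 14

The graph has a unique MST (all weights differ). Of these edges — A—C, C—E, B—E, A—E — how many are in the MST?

Sort edges by weight, then run Kruskal:
C—E (3): add. Components now {A} {B} {C,E} {D} {F} {G}
B—G (5): add. Components now {A} {B,G} {C,E} {D} {F}
B—D (8): add. Components now {A} {B,D,G} {C,E} {F}
C—F (10): add. Components now {A} {B,D,G} {C,E,F}
A—E (12): add. Components now {A,C,E,F} {B,D,G}
A—C (13): skip — A and C already connected.
B—E (14): add. Components now {A,B,C,D,E,F,G}
MST edge set: {C—E, B—G, B—D, C—F, A—E, B—E}.
Of the listed edges, {C—E, B—E, A—E} are in the MST → 3.

3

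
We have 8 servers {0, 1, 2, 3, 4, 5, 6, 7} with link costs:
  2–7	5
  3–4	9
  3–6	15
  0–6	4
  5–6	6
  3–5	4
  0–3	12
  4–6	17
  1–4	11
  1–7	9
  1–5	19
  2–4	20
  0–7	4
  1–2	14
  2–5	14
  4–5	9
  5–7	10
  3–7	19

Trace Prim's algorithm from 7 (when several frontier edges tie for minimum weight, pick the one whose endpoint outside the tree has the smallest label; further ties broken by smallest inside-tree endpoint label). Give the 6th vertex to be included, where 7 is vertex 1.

Prim's algorithm from 7:
Step 1: cheapest edge leaving the tree is 0–7 (4); add 0.
Step 2: cheapest edge leaving the tree is 0–6 (4); add 6.
Step 3: cheapest edge leaving the tree is 2–7 (5); add 2.
Step 4: cheapest edge leaving the tree is 5–6 (6); add 5.
Step 5: cheapest edge leaving the tree is 3–5 (4); add 3.
Step 6: cheapest edge leaving the tree is 1–7 (9); add 1.
Step 7: cheapest edge leaving the tree is 3–4 (9); add 4.
Vertex order: 7, 0, 6, 2, 5, 3, 1, 4. The 6th vertex is 3.

3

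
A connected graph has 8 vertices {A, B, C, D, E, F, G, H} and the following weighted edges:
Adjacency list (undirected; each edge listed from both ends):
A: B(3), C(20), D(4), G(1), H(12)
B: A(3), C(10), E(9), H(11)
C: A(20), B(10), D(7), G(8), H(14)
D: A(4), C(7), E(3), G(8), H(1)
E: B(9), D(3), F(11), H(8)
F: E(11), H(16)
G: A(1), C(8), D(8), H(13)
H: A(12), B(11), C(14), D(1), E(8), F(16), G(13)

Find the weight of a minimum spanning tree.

30

Kruskal's algorithm — process edges by increasing weight (ties by edge label):
A–G (1): add — endpoints in different components.
D–H (1): add — endpoints in different components.
A–B (3): add — endpoints in different components.
D–E (3): add — endpoints in different components.
A–D (4): add — endpoints in different components.
C–D (7): add — endpoints in different components.
C–G (8): skip — C and G already connected.
D–G (8): skip — D and G already connected.
E–H (8): skip — E and H already connected.
B–E (9): skip — B and E already connected.
B–C (10): skip — B and C already connected.
B–H (11): skip — B and H already connected.
E–F (11): add — endpoints in different components.
MST edges: A–G, D–H, A–B, D–E, A–D, C–D, E–F; total weight 1+1+3+3+4+7+11 = 30.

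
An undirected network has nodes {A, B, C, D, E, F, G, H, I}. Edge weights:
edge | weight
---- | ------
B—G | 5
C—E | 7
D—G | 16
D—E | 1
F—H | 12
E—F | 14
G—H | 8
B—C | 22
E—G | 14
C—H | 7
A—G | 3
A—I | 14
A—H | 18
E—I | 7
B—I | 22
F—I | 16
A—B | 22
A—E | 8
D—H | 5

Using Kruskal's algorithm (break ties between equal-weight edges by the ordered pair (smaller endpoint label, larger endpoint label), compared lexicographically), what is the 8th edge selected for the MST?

Kruskal: consider edges lightest-first.
D—E (1): add — endpoints in different components.
A—G (3): add — endpoints in different components.
B—G (5): add — endpoints in different components.
D—H (5): add — endpoints in different components.
C—E (7): add — endpoints in different components.
C—H (7): skip — C and H already connected.
E—I (7): add — endpoints in different components.
A—E (8): add — endpoints in different components.
G—H (8): skip — G and H already connected.
F—H (12): add — endpoints in different components.
The 8th edge added is F—H.

F-H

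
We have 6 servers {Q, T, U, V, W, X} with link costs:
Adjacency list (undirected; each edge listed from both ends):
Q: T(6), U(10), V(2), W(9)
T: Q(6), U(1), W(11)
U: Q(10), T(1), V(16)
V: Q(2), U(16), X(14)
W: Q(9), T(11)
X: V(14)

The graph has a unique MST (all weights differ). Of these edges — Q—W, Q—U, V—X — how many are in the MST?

2

Kruskal: consider edges lightest-first.
T—U (1): add — endpoints in different components.
Q—V (2): add — endpoints in different components.
Q—T (6): add — endpoints in different components.
Q—W (9): add — endpoints in different components.
Q—U (10): skip — Q and U already connected.
T—W (11): skip — T and W already connected.
V—X (14): add — endpoints in different components.
MST edge set: {T—U, Q—V, Q—T, Q—W, V—X}.
Of the listed edges, {Q—W, V—X} are in the MST → 2.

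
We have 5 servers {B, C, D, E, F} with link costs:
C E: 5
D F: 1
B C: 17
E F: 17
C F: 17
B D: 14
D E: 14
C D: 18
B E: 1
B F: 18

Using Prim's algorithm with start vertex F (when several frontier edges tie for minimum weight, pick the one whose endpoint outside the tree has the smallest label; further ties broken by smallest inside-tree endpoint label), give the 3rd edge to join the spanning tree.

B-E

Grow the tree from F using Prim:
Step 1: cheapest edge leaving the tree is D F (1); add D.
Step 2: cheapest edge leaving the tree is B D (14); add B.
Step 3: cheapest edge leaving the tree is B E (1); add E.
Step 4: cheapest edge leaving the tree is C E (5); add C.
The 3rd edge added is B E.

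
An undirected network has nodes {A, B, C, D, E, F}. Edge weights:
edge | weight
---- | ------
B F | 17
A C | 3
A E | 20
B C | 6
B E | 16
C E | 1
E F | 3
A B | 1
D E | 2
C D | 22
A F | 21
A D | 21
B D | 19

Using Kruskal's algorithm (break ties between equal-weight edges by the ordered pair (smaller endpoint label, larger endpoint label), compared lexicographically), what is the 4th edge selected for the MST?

Kruskal: consider edges lightest-first.
A B (1): add. Components now {A,B} {C} {D} {E} {F}
C E (1): add. Components now {A,B} {C,E} {D} {F}
D E (2): add. Components now {A,B} {C,D,E} {F}
A C (3): add. Components now {A,B,C,D,E} {F}
E F (3): add. Components now {A,B,C,D,E,F}
The 4th edge added is A C.

A-C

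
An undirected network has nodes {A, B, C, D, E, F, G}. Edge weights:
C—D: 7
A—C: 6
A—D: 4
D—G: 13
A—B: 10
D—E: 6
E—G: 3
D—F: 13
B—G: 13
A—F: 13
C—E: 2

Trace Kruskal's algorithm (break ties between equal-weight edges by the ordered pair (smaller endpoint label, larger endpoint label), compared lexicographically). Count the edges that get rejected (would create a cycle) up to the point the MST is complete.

Kruskal: consider edges lightest-first.
C—E (2): add — endpoints in different components.
E—G (3): add — endpoints in different components.
A—D (4): add — endpoints in different components.
A—C (6): add — endpoints in different components.
D—E (6): skip — D and E already connected.
C—D (7): skip — C and D already connected.
A—B (10): add — endpoints in different components.
A—F (13): add — endpoints in different components.
Edges rejected before the tree was complete: 2.

2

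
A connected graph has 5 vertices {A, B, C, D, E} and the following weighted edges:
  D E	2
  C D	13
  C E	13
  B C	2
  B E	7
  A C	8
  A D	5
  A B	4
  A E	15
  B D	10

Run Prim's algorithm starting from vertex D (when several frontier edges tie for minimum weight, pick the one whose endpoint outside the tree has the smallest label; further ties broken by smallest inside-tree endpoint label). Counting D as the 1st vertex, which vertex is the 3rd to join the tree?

Grow the tree from D using Prim:
Step 1: frontier [D E 2, A D 5, B D 10, C D 13] → take D E (2); add E.
Step 2: frontier [A D 5, B D 10, C D 13, B E 7, C E 13, A E 15] → take A D (5); add A.
Step 3: frontier [A B 4, A C 8, B D 10, C D 13, B E 7, C E 13] → take A B (4); add B.
Step 4: frontier [A C 8, B C 2, C D 13, C E 13] → take B C (2); add C.
Vertex order: D, E, A, B, C. The 3rd vertex is A.

A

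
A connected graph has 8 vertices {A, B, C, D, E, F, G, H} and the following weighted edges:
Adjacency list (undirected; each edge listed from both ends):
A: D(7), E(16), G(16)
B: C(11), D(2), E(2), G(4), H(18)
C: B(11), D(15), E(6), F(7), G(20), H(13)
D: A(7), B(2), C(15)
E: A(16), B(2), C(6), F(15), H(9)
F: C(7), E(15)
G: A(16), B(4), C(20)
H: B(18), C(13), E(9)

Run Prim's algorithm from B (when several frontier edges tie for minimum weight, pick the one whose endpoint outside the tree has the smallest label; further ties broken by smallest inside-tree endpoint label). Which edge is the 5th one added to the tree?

Prim, starting at B.
Step 1: cheapest edge leaving the tree is B—D (2); add D.
Step 2: cheapest edge leaving the tree is B—E (2); add E.
Step 3: cheapest edge leaving the tree is B—G (4); add G.
Step 4: cheapest edge leaving the tree is C—E (6); add C.
Step 5: cheapest edge leaving the tree is A—D (7); add A.
Step 6: cheapest edge leaving the tree is C—F (7); add F.
Step 7: cheapest edge leaving the tree is E—H (9); add H.
The 5th edge added is A—D.

A-D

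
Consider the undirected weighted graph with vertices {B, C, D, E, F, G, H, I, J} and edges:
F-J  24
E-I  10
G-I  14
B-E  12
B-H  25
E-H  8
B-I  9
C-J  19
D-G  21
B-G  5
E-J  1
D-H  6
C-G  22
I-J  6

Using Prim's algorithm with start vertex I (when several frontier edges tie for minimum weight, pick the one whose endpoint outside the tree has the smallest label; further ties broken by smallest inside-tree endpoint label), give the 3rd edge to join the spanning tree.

Prim, starting at I.
Step 1: cheapest edge leaving the tree is I-J (6); add J.
Step 2: cheapest edge leaving the tree is E-J (1); add E.
Step 3: cheapest edge leaving the tree is E-H (8); add H.
Step 4: cheapest edge leaving the tree is D-H (6); add D.
Step 5: cheapest edge leaving the tree is B-I (9); add B.
Step 6: cheapest edge leaving the tree is B-G (5); add G.
Step 7: cheapest edge leaving the tree is C-J (19); add C.
Step 8: cheapest edge leaving the tree is F-J (24); add F.
The 3rd edge added is E-H.

E-H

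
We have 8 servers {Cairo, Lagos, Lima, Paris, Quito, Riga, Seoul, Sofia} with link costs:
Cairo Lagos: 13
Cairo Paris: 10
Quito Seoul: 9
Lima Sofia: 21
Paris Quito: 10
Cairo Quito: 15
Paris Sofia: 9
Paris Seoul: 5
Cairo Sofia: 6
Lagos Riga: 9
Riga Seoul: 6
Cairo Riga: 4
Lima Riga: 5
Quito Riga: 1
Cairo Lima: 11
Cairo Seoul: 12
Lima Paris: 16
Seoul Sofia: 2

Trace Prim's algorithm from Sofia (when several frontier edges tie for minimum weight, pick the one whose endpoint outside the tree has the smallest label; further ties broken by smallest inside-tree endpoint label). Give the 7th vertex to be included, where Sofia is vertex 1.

Prim's algorithm from Sofia:
Step 1: cheapest edge leaving the tree is Seoul Sofia (2); add Seoul.
Step 2: cheapest edge leaving the tree is Paris Seoul (5); add Paris.
Step 3: cheapest edge leaving the tree is Cairo Sofia (6); add Cairo.
Step 4: cheapest edge leaving the tree is Cairo Riga (4); add Riga.
Step 5: cheapest edge leaving the tree is Quito Riga (1); add Quito.
Step 6: cheapest edge leaving the tree is Lima Riga (5); add Lima.
Step 7: cheapest edge leaving the tree is Lagos Riga (9); add Lagos.
Vertex order: Sofia, Seoul, Paris, Cairo, Riga, Quito, Lima, Lagos. The 7th vertex is Lima.

Lima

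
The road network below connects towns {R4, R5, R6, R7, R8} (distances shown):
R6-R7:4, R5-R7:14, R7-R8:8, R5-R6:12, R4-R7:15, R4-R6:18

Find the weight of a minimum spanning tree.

Prim, starting at R8.
Step 1: cheapest edge leaving the tree is R7-R8 (8); add R7.
Step 2: cheapest edge leaving the tree is R6-R7 (4); add R6.
Step 3: cheapest edge leaving the tree is R5-R6 (12); add R5.
Step 4: cheapest edge leaving the tree is R4-R7 (15); add R4.
MST edges: R7-R8, R6-R7, R5-R6, R4-R7; total weight 8+4+12+15 = 39.

39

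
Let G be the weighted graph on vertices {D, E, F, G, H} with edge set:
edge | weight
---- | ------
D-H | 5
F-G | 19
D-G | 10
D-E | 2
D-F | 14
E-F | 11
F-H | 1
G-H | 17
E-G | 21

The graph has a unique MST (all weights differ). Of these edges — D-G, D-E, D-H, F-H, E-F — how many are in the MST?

4

Kruskal's algorithm — process edges by increasing weight (ties by edge label):
F-H (1): add. Components now {D} {E} {F,H} {G}
D-E (2): add. Components now {D,E} {F,H} {G}
D-H (5): add. Components now {D,E,F,H} {G}
D-G (10): add. Components now {D,E,F,G,H}
MST edge set: {F-H, D-E, D-H, D-G}.
Of the listed edges, {D-G, D-E, D-H, F-H} are in the MST → 4.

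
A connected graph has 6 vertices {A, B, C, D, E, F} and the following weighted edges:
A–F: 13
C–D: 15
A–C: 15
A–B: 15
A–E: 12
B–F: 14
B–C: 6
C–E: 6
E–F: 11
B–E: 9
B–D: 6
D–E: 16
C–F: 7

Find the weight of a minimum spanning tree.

Prim's algorithm from C:
Step 1: cheapest edge leaving the tree is B–C (6); add B.
Step 2: cheapest edge leaving the tree is B–D (6); add D.
Step 3: cheapest edge leaving the tree is C–E (6); add E.
Step 4: cheapest edge leaving the tree is C–F (7); add F.
Step 5: cheapest edge leaving the tree is A–E (12); add A.
MST edges: B–C, B–D, C–E, C–F, A–E; total weight 6+6+6+7+12 = 37.

37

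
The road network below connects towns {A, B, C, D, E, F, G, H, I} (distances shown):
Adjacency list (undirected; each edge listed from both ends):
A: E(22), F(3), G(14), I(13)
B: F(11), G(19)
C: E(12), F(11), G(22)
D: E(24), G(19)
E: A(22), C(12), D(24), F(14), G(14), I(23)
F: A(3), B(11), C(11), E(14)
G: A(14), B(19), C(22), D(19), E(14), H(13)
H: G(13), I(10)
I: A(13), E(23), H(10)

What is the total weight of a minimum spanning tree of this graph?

Sort edges by weight, then run Kruskal:
A-F (3): add — endpoints in different components.
H-I (10): add — endpoints in different components.
B-F (11): add — endpoints in different components.
C-F (11): add — endpoints in different components.
C-E (12): add — endpoints in different components.
A-I (13): add — endpoints in different components.
G-H (13): add — endpoints in different components.
A-G (14): skip — A and G already connected.
E-F (14): skip — E and F already connected.
E-G (14): skip — E and G already connected.
B-G (19): skip — B and G already connected.
D-G (19): add — endpoints in different components.
MST edges: A-F, H-I, B-F, C-F, C-E, A-I, G-H, D-G; total weight 3+10+11+11+12+13+13+19 = 92.

92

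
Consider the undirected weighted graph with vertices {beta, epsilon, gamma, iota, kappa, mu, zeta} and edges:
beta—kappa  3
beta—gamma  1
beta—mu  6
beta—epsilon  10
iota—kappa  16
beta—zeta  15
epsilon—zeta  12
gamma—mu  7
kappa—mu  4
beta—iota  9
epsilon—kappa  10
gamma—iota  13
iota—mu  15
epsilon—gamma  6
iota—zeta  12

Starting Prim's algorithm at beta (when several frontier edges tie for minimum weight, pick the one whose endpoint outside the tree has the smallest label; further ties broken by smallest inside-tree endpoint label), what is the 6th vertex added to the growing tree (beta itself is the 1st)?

iota

Prim, starting at beta.
Step 1: cheapest edge leaving the tree is beta—gamma (1); add gamma.
Step 2: cheapest edge leaving the tree is beta—kappa (3); add kappa.
Step 3: cheapest edge leaving the tree is kappa—mu (4); add mu.
Step 4: cheapest edge leaving the tree is epsilon—gamma (6); add epsilon.
Step 5: cheapest edge leaving the tree is beta—iota (9); add iota.
Step 6: cheapest edge leaving the tree is epsilon—zeta (12); add zeta.
Vertex order: beta, gamma, kappa, mu, epsilon, iota, zeta. The 6th vertex is iota.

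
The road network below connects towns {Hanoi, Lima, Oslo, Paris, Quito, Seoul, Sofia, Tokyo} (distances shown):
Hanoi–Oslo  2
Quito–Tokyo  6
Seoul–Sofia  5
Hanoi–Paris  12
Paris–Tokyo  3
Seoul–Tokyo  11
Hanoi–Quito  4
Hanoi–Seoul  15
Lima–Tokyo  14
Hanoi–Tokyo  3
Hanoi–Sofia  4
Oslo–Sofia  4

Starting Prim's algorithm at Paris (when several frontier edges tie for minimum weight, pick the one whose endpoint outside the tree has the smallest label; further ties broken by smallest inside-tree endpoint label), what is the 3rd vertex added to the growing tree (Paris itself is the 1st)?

Hanoi

Prim, starting at Paris.
Step 1: frontier [Paris–Tokyo 3, Hanoi–Paris 12] → take Paris–Tokyo (3); add Tokyo.
Step 2: frontier [Hanoi–Paris 12, Hanoi–Tokyo 3, Quito–Tokyo 6, Seoul–Tokyo 11, Lima–Tokyo 14] → take Hanoi–Tokyo (3); add Hanoi.
Step 3: frontier [Hanoi–Oslo 2, Hanoi–Quito 4, Hanoi–Sofia 4, Hanoi–Seoul 15, Quito–Tokyo 6, Seoul–Tokyo 11, Lima–Tokyo 14] → take Hanoi–Oslo (2); add Oslo.
Step 4: frontier [Hanoi–Quito 4, Hanoi–Sofia 4, Hanoi–Seoul 15, Oslo–Sofia 4, Quito–Tokyo 6, Seoul–Tokyo 11, Lima–Tokyo 14] → take Hanoi–Quito (4); add Quito.
Step 5: frontier [Hanoi–Sofia 4, Hanoi–Seoul 15, Oslo–Sofia 4, Seoul–Tokyo 11, Lima–Tokyo 14] → take Hanoi–Sofia (4); add Sofia.
Step 6: frontier [Hanoi–Seoul 15, Seoul–Sofia 5, Seoul–Tokyo 11, Lima–Tokyo 14] → take Seoul–Sofia (5); add Seoul.
Step 7: frontier [Lima–Tokyo 14] → take Lima–Tokyo (14); add Lima.
Vertex order: Paris, Tokyo, Hanoi, Oslo, Quito, Sofia, Seoul, Lima. The 3rd vertex is Hanoi.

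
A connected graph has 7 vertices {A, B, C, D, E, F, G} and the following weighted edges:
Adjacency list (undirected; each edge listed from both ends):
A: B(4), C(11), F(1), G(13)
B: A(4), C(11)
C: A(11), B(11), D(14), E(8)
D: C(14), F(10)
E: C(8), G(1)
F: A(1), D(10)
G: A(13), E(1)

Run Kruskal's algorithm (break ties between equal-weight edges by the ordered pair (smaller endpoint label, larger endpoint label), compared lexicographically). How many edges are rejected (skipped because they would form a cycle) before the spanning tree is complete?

0

Kruskal's algorithm — process edges by increasing weight (ties by edge label):
A-F (1): add. Components now {A,F} {B} {C} {D} {E} {G}
E-G (1): add. Components now {A,F} {B} {C} {D} {E,G}
A-B (4): add. Components now {A,B,F} {C} {D} {E,G}
C-E (8): add. Components now {A,B,F} {C,E,G} {D}
D-F (10): add. Components now {A,B,D,F} {C,E,G}
A-C (11): add. Components now {A,B,C,D,E,F,G}
Edges rejected before the tree was complete: 0.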